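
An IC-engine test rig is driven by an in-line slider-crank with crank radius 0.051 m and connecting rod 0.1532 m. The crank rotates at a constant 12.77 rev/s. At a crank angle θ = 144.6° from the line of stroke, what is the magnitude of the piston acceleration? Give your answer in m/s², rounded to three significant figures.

ω = 2π·12.8 = 80.24 rad/s
x(θ) = r cosθ + √(L² − r² sin²θ); with ω constant, a = ω²·d²x/dθ².
d²x/dθ² = −r cosθ − r²(cos2θ)/√u − r⁴ sin²2θ/(4u^{3/2}),  u = L² − r² sin²θ = 0.0225974 m².
Substituting r = 0.051 m, L = 0.1532 m, θ = 144.6°: d²x/dθ² = +0.035437 m.
a = ω²·d²x/dθ² = (80.24)²·(+0.035437) = +228.14 m/s²;  |a| = 228.14 m/s².

228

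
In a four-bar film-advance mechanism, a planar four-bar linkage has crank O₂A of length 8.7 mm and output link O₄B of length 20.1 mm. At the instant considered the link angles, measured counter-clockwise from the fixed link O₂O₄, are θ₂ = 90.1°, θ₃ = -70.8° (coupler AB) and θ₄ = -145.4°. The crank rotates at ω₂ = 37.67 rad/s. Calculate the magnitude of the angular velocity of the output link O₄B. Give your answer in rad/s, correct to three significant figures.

ω₂ = 37.67 rad/s
Differentiating the loop-closure r₂e^{iθ₂}+r₃e^{iθ₃}=r₁+r₄e^{iθ₄} gives r₂ω₂e^{iθ₂}+r₃ω₃e^{iθ₃}=r₄ω₄e^{iθ₄}.
Eliminating the other unknown: ω₄ = r₂ω₂ sin(θ₂−θ₃) / [r₄ sin(θ₄−θ₃)].
Numerator sine = +0.32722; denominator sine = -0.96410.
Result = 0.0087·37.67·(+0.32722) / (0.0201·(-0.96410)) = -5.534 rad/s; magnitude 5.534 rad/s.

5.53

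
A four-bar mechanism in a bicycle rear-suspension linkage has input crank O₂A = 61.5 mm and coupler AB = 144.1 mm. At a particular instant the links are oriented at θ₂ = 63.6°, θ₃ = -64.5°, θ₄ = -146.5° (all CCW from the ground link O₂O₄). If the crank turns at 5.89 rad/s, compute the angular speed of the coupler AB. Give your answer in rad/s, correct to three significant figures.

ω₂ = 5.89 rad/s
Differentiating the loop-closure r₂e^{iθ₂}+r₃e^{iθ₃}=r₁+r₄e^{iθ₄} gives r₂ω₂e^{iθ₂}+r₃ω₃e^{iθ₃}=r₄ω₄e^{iθ₄}.
Eliminating the other unknown: ω₃ = r₂ω₂ sin(θ₄−θ₂) / [r₃ sin(θ₃−θ₄)].
Numerator sine = +0.50151; denominator sine = +0.99027.
Result = 0.0615·5.89·(+0.50151) / (0.1441·(+0.99027)) = +1.2731 rad/s; magnitude 1.2731 rad/s.

1.27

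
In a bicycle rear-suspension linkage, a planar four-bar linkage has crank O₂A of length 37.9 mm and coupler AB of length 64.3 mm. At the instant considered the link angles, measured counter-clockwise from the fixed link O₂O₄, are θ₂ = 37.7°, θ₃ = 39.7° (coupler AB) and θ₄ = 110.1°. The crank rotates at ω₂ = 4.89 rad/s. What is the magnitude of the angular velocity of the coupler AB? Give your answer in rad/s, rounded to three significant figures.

2.92

ω₂ = 4.89 rad/s
Differentiating the loop-closure r₂e^{iθ₂}+r₃e^{iθ₃}=r₁+r₄e^{iθ₄} gives r₂ω₂e^{iθ₂}+r₃ω₃e^{iθ₃}=r₄ω₄e^{iθ₄}.
Eliminating the other unknown: ω₃ = r₂ω₂ sin(θ₄−θ₂) / [r₃ sin(θ₃−θ₄)].
Numerator sine = +0.95319; denominator sine = -0.94206.
Result = 0.0379·4.89·(+0.95319) / (0.0643·(-0.94206)) = -2.9163 rad/s; magnitude 2.9163 rad/s.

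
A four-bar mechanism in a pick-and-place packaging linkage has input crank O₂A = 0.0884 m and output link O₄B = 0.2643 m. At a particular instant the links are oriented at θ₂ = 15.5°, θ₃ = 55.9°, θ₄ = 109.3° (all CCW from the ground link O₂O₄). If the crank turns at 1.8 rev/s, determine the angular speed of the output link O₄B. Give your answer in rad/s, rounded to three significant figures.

3.05

ω₂ = 11.31 rad/s (from 1.8 rev/s).
Differentiating the loop-closure r₂e^{iθ₂}+r₃e^{iθ₃}=r₁+r₄e^{iθ₄} gives r₂ω₂e^{iθ₂}+r₃ω₃e^{iθ₃}=r₄ω₄e^{iθ₄}.
Eliminating the other unknown: ω₄ = r₂ω₂ sin(θ₂−θ₃) / [r₄ sin(θ₄−θ₃)].
Numerator sine = -0.64812; denominator sine = +0.80282.
Result = 0.0884·11.31·(-0.64812) / (0.2643·(+0.80282)) = -3.0538 rad/s; magnitude 3.0538 rad/s.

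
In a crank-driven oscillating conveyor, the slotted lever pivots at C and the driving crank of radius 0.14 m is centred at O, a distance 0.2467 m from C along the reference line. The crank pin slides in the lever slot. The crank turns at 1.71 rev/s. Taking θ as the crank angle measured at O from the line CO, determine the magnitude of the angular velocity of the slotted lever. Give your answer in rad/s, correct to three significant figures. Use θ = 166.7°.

11.4

ω = 10.74 rad/s (from 1.71 rev/s).
Crank pin A relative to C: A = (d + r cosθ, r sinθ); lever angle φ = atan2(r sinθ, d + r cosθ).
Differentiating tanφ: φ̇ = rω(d cosθ + r)/(d² + r² + 2dr cosθ).
d² + r² + 2dr cosθ = |CA|² = 0.0132376 m²;  d cosθ + r = -0.10008 m.
|ω_lever| = |0.14·10.74·-0.10008| / 0.0132376 = 11.373 rad/s.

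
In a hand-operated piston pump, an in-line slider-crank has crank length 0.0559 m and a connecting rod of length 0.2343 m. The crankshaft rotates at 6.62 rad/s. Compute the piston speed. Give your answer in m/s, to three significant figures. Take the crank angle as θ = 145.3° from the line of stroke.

ω = 6.62 rad/s
For an in-line slider-crank, x = r cosθ + √(L² − r² sin²θ), so v = −rω sinθ·[1 + r cosθ/√(L² − r² sin²θ)].
With r = 0.0559 m, L = 0.2343 m, θ = 145.3°: √(L² − r² sin²θ) = 0.23213 m.
v = −0.0559·6.62·0.56928·[1 + 0.0559·-0.82214/0.23213] = -0.16896 m/s.
|v| = 0.16896 m/s.

0.169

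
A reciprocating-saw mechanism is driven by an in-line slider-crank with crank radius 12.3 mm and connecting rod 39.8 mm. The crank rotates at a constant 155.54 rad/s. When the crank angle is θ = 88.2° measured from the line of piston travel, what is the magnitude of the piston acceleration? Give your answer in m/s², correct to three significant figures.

ω = 155.5 rad/s
x(θ) = r cosθ + √(L² − r² sin²θ); with ω constant, a = ω²·d²x/dθ².
d²x/dθ² = −r cosθ − r²(cos2θ)/√u − r⁴ sin²2θ/(4u^{3/2}),  u = L² − r² sin²θ = 0.0014329 m².
Substituting r = 0.0123 m, L = 0.0398 m, θ = 88.2°: d²x/dθ² = +0.0036021 m.
a = ω²·d²x/dθ² = (155.5)²·(+0.0036021) = +87.143 m/s²;  |a| = 87.143 m/s².

87.1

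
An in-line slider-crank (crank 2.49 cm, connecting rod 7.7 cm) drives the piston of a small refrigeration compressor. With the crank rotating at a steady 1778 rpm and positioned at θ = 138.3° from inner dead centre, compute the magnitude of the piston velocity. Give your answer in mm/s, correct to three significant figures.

ω = 2π·1778/60 = 186.2 rad/s
For an in-line slider-crank, x = r cosθ + √(L² − r² sin²θ), so v = −rω sinθ·[1 + r cosθ/√(L² − r² sin²θ)].
With r = 0.0249 m, L = 0.077 m, θ = 138.3°: √(L² − r² sin²θ) = 0.075197 m.
v = −0.0249·186.2·0.66523·[1 + 0.0249·-0.74664/0.075197] = -2.3216 m/s.
|v| = 2.3216 m/s = 2321.6 mm/s.

2320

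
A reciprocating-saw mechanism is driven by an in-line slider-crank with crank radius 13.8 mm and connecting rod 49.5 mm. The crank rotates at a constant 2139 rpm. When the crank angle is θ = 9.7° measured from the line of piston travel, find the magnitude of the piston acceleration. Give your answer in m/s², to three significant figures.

865

ω = 2π·2139/60 = 224 rad/s
x(θ) = r cosθ + √(L² − r² sin²θ); with ω constant, a = ω²·d²x/dθ².
d²x/dθ² = −r cosθ − r²(cos2θ)/√u − r⁴ sin²2θ/(4u^{3/2}),  u = L² − r² sin²θ = 0.00244484 m².
Substituting r = 0.0138 m, L = 0.0495 m, θ = 9.7°: d²x/dθ² = -0.017244 m.
a = ω²·d²x/dθ² = (224)²·(-0.017244) = -865.19 m/s²;  |a| = 865.19 m/s².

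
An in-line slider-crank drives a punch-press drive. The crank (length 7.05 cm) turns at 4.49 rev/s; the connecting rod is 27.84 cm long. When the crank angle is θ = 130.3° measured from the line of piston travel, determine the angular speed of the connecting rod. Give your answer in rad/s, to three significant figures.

4.71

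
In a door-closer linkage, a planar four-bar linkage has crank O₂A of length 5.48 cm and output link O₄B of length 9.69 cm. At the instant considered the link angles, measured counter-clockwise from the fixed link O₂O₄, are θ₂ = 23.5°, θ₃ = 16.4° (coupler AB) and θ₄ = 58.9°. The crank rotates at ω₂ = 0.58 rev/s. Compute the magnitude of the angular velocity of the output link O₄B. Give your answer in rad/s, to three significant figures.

0.377

ω₂ = 3.644 rad/s (from 0.58 rev/s).
Differentiating the loop-closure r₂e^{iθ₂}+r₃e^{iθ₃}=r₁+r₄e^{iθ₄} gives r₂ω₂e^{iθ₂}+r₃ω₃e^{iθ₃}=r₄ω₄e^{iθ₄}.
Eliminating the other unknown: ω₄ = r₂ω₂ sin(θ₂−θ₃) / [r₄ sin(θ₄−θ₃)].
Numerator sine = +0.12360; denominator sine = +0.67559.
Result = 0.0548·3.644·(+0.12360) / (0.0969·(+0.67559)) = +0.37706 rad/s; magnitude 0.37706 rad/s.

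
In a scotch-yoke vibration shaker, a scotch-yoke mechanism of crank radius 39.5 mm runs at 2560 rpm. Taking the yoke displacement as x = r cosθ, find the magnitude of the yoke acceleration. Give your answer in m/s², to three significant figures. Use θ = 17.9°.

2700

ω = 268.1 rad/s (from 2560 rpm).
x = r cosθ ⇒ ẍ = −rω² cosθ (ω constant).
|a| = rω²|cosθ| = 0.0395·(268.1)²·|cos 17.9°| = 2701.4 m/s².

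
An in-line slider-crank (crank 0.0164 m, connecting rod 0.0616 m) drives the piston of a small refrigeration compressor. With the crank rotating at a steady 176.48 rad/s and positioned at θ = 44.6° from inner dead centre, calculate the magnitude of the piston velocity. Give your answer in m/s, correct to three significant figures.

ω = 176.5 rad/s
For an in-line slider-crank, x = r cosθ + √(L² − r² sin²θ), so v = −rω sinθ·[1 + r cosθ/√(L² − r² sin²θ)].
With r = 0.0164 m, L = 0.0616 m, θ = 44.6°: √(L² − r² sin²θ) = 0.060514 m.
v = −0.0164·176.5·0.70215·[1 + 0.0164·0.71203/0.060514] = -2.4244 m/s.
|v| = 2.4244 m/s.

2.42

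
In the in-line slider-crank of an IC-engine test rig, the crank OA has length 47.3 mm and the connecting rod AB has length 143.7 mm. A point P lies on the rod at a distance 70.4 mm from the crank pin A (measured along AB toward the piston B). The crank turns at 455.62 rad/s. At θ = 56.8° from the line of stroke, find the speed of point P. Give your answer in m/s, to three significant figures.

ω = 455.6 rad/s.  Crank-pin speed |V_A| = rω = 21.551 m/s, perpendicular to OA.
Rod angle: sinφ = −(r/L) sinθ ⇒ φ = -15.988°; ω_rod = −rω cosθ/√(L²−r²sin²θ) = -85.423 rad/s.
V_P = V_A + ω_rod × AP, with AP = 0.0704 m along the rod.
Components: V_Px = −rω sinθ − a·ω_rod·sinφ = -19.689 m/s;  V_Py = rω cosθ + a·ω_rod·cosφ = +6.0193 m/s.
|V_P| = √(V_Px² + V_Py²) = 20.589 m/s.

20.6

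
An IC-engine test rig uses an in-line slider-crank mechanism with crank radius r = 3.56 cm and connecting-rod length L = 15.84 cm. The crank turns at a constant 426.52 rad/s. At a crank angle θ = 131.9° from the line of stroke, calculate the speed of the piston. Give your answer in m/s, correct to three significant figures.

ω = 426.5 rad/s
For an in-line slider-crank, x = r cosθ + √(L² − r² sin²θ), so v = −rω sinθ·[1 + r cosθ/√(L² − r² sin²θ)].
With r = 0.0356 m, L = 0.1584 m, θ = 131.9°: √(L² − r² sin²θ) = 0.15617 m.
v = −0.0356·426.5·0.74431·[1 + 0.0356·-0.66783/0.15617] = -9.5812 m/s.
|v| = 9.5812 m/s.

9.58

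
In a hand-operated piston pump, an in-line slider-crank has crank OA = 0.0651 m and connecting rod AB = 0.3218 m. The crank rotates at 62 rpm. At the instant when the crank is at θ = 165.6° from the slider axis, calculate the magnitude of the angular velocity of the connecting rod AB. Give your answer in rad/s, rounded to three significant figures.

ω = 6.493 rad/s (converted from 62 rpm).
The rod makes angle φ with the slider axis where L sinφ = r sinθ; differentiating, L cosφ·φ̇ = r ω cosθ.
L cosφ = √(L² − r² sin²θ) = 0.32139 m.
|ω_rod| = r ω |cosθ| / √(L² − r² sin²θ) = 0.0651·6.493·0.96858/0.32139 = 1.2738 rad/s.

1.27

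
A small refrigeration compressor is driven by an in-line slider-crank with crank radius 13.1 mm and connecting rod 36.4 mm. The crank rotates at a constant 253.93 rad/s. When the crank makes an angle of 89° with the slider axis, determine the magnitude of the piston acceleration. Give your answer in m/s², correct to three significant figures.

ω = 253.9 rad/s
x(θ) = r cosθ + √(L² − r² sin²θ); with ω constant, a = ω²·d²x/dθ².
d²x/dθ² = −r cosθ − r²(cos2θ)/√u − r⁴ sin²2θ/(4u^{3/2}),  u = L² − r² sin²θ = 0.0011534 m².
Substituting r = 0.0131 m, L = 0.0364 m, θ = 89°: d²x/dθ² = +0.0048211 m.
a = ω²·d²x/dθ² = (253.9)²·(+0.0048211) = +310.87 m/s²;  |a| = 310.87 m/s².

311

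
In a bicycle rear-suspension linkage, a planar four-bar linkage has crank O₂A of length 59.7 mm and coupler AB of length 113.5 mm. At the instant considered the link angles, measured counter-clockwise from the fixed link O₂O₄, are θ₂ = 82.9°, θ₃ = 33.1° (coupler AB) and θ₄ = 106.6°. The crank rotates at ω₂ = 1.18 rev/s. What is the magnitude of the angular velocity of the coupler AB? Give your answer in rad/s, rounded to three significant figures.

1.63

ω₂ = 7.414 rad/s (from 1.18 rev/s).
Differentiating the loop-closure r₂e^{iθ₂}+r₃e^{iθ₃}=r₁+r₄e^{iθ₄} gives r₂ω₂e^{iθ₂}+r₃ω₃e^{iθ₃}=r₄ω₄e^{iθ₄}.
Eliminating the other unknown: ω₃ = r₂ω₂ sin(θ₄−θ₂) / [r₃ sin(θ₃−θ₄)].
Numerator sine = +0.40195; denominator sine = -0.95882.
Result = 0.0597·7.414·(+0.40195) / (0.1135·(-0.95882)) = -1.6348 rad/s; magnitude 1.6348 rad/s.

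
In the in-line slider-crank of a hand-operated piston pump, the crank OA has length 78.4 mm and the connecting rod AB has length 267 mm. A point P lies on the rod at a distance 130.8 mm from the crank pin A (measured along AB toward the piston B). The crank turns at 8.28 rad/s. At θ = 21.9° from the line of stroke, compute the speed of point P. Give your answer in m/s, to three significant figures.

ω = 8.28 rad/s.  Crank-pin speed |V_A| = rω = 0.64915 m/s, perpendicular to OA.
Rod angle: sinφ = −(r/L) sinθ ⇒ φ = -6.288°; ω_rod = −rω cosθ/√(L²−r²sin²θ) = -2.2695 rad/s.
V_P = V_A + ω_rod × AP, with AP = 0.1308 m along the rod.
Components: V_Px = −rω sinθ − a·ω_rod·sinφ = -0.27464 m/s;  V_Py = rω cosθ + a·ω_rod·cosφ = +0.30724 m/s.
|V_P| = √(V_Px² + V_Py²) = 0.4121 m/s.

0.412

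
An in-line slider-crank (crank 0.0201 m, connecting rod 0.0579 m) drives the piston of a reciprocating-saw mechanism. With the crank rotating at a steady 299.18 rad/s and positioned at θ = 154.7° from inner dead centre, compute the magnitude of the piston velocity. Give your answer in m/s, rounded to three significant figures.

ω = 299.2 rad/s
For an in-line slider-crank, x = r cosθ + √(L² − r² sin²θ), so v = −rω sinθ·[1 + r cosθ/√(L² − r² sin²θ)].
With r = 0.0201 m, L = 0.0579 m, θ = 154.7°: √(L² − r² sin²θ) = 0.057259 m.
v = −0.0201·299.2·0.42736·[1 + 0.0201·-0.90408/0.057259] = -1.7543 m/s.
|v| = 1.7543 m/s.

1.75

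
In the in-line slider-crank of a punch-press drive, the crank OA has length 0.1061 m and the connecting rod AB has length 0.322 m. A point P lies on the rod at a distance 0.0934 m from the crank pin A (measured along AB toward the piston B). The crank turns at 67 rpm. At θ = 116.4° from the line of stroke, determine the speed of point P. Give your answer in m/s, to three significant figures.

0.679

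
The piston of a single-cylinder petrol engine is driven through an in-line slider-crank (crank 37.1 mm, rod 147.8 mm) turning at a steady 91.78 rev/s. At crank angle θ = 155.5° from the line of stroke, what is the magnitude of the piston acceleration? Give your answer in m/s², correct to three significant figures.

ω = 2π·91.8 = 576.7 rad/s
x(θ) = r cosθ + √(L² − r² sin²θ); with ω constant, a = ω²·d²x/dθ².
d²x/dθ² = −r cosθ − r²(cos2θ)/√u − r⁴ sin²2θ/(4u^{3/2}),  u = L² − r² sin²θ = 0.0216081 m².
Substituting r = 0.0371 m, L = 0.1478 m, θ = 155.5°: d²x/dθ² = +0.027532 m.
a = ω²·d²x/dθ² = (576.7)²·(+0.027532) = +9155.6 m/s²;  |a| = 9155.6 m/s².

9160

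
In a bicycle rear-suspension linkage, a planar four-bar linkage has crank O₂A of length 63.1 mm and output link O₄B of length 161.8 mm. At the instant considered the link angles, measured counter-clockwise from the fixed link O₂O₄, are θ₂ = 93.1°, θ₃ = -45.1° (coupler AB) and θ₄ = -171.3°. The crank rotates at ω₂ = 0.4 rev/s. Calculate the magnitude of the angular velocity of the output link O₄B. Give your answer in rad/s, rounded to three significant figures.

ω₂ = 2.513 rad/s (from 0.4 rev/s).
Differentiating the loop-closure r₂e^{iθ₂}+r₃e^{iθ₃}=r₁+r₄e^{iθ₄} gives r₂ω₂e^{iθ₂}+r₃ω₃e^{iθ₃}=r₄ω₄e^{iθ₄}.
Eliminating the other unknown: ω₄ = r₂ω₂ sin(θ₂−θ₃) / [r₄ sin(θ₄−θ₃)].
Numerator sine = +0.66653; denominator sine = -0.80696.
Result = 0.0631·2.513·(+0.66653) / (0.1618·(-0.80696)) = -0.80958 rad/s; magnitude 0.80958 rad/s.

0.810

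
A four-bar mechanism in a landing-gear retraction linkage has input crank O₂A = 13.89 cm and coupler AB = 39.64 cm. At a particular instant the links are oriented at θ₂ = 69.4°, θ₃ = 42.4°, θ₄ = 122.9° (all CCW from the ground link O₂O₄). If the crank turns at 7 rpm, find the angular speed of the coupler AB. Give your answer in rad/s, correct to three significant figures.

ω₂ = 0.733 rad/s (from 7 rpm).
Differentiating the loop-closure r₂e^{iθ₂}+r₃e^{iθ₃}=r₁+r₄e^{iθ₄} gives r₂ω₂e^{iθ₂}+r₃ω₃e^{iθ₃}=r₄ω₄e^{iθ₄}.
Eliminating the other unknown: ω₃ = r₂ω₂ sin(θ₄−θ₂) / [r₃ sin(θ₃−θ₄)].
Numerator sine = +0.80386; denominator sine = -0.98629.
Result = 0.1389·0.733·(+0.80386) / (0.3964·(-0.98629)) = -0.20935 rad/s; magnitude 0.20935 rad/s.

0.209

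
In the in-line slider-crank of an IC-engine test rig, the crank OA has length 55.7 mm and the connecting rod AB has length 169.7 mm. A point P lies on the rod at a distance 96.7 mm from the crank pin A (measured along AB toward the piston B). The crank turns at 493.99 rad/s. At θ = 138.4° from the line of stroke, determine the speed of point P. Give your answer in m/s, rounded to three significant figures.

ω = 494 rad/s.  Crank-pin speed |V_A| = rω = 27.515 m/s, perpendicular to OA.
Rod angle: sinφ = −(r/L) sinθ ⇒ φ = -12.587°; ω_rod = −rω cosθ/√(L²−r²sin²θ) = +124.23 rad/s.
V_P = V_A + ω_rod × AP, with AP = 0.0967 m along the rod.
Components: V_Px = −rω sinθ − a·ω_rod·sinφ = -15.65 m/s;  V_Py = rω cosθ + a·ω_rod·cosφ = -8.8511 m/s.
|V_P| = √(V_Px² + V_Py²) = 17.98 m/s.

18.0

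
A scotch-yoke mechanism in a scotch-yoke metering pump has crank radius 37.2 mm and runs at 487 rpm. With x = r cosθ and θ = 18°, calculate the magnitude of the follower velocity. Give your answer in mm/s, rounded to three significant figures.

586

ω = 51 rad/s (from 487 rpm).
x = r cosθ ⇒ ẋ = −rω sinθ.
|v| = rω|sinθ| = 0.0372·51·|sin 18°| = 0.58625 m/s = 586.25 mm/s.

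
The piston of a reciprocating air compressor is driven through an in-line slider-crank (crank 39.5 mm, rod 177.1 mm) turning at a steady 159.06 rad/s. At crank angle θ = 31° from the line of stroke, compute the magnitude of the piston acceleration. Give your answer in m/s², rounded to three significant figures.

ω = 159.1 rad/s
x(θ) = r cosθ + √(L² − r² sin²θ); with ω constant, a = ω²·d²x/dθ².
d²x/dθ² = −r cosθ − r²(cos2θ)/√u − r⁴ sin²2θ/(4u^{3/2}),  u = L² − r² sin²θ = 0.0309505 m².
Substituting r = 0.0395 m, L = 0.1771 m, θ = 31°: d²x/dθ² = -0.038109 m.
a = ω²·d²x/dθ² = (159.1)²·(-0.038109) = -964.16 m/s²;  |a| = 964.16 m/s².

964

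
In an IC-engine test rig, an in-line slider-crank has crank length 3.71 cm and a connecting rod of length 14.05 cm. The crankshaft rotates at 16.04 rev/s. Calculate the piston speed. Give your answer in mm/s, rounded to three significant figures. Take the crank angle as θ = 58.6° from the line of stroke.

3640

ω = 2π·16 = 100.8 rad/s
For an in-line slider-crank, x = r cosθ + √(L² − r² sin²θ), so v = −rω sinθ·[1 + r cosθ/√(L² − r² sin²θ)].
With r = 0.0371 m, L = 0.1405 m, θ = 58.6°: √(L² − r² sin²θ) = 0.13688 m.
v = −0.0371·100.8·0.85355·[1 + 0.0371·0.52101/0.13688] = -3.6421 m/s.
|v| = 3.6421 m/s = 3642.1 mm/s.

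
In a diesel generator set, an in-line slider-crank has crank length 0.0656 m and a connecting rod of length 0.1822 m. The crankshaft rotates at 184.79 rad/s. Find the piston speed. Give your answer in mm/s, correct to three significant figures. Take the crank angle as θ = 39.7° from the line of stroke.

9950

ω = 184.8 rad/s
For an in-line slider-crank, x = r cosθ + √(L² − r² sin²θ), so v = −rω sinθ·[1 + r cosθ/√(L² − r² sin²θ)].
With r = 0.0656 m, L = 0.1822 m, θ = 39.7°: √(L² − r² sin²θ) = 0.17732 m.
v = −0.0656·184.8·0.63877·[1 + 0.0656·0.76940/0.17732] = -9.9474 m/s.
|v| = 9.9474 m/s = 9947.4 mm/s.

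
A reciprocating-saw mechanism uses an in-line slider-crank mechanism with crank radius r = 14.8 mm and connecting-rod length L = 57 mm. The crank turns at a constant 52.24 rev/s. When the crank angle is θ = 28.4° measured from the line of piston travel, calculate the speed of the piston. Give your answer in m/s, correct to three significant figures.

ω = 2π·52.2 = 328.2 rad/s
For an in-line slider-crank, x = r cosθ + √(L² − r² sin²θ), so v = −rω sinθ·[1 + r cosθ/√(L² − r² sin²θ)].
With r = 0.0148 m, L = 0.057 m, θ = 28.4°: √(L² − r² sin²θ) = 0.056564 m.
v = −0.0148·328.2·0.47562·[1 + 0.0148·0.87965/0.056564] = -2.8423 m/s.
|v| = 2.8423 m/s.

2.84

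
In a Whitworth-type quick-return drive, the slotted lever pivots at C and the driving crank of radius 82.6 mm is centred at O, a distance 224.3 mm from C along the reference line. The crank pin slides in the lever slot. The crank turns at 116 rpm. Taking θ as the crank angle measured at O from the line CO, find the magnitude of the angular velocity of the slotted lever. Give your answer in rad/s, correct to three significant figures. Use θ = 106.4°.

0.414

ω = 12.15 rad/s (from 116 rpm).
Crank pin A relative to C: A = (d + r cosθ, r sinθ); lever angle φ = atan2(r sinθ, d + r cosθ).
Differentiating tanφ: φ̇ = rω(d cosθ + r)/(d² + r² + 2dr cosθ).
d² + r² + 2dr cosθ = |CA|² = 0.0466713 m²;  d cosθ + r = +0.019271 m.
|ω_lever| = |0.0826·12.15·+0.019271| / 0.0466713 = 0.4143 rad/s.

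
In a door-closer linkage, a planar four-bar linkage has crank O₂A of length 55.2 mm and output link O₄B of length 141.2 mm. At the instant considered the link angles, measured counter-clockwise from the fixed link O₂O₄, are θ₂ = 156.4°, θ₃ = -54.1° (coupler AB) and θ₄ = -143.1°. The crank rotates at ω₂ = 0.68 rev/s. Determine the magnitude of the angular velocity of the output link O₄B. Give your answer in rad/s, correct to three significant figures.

ω₂ = 4.273 rad/s (from 0.68 rev/s).
Differentiating the loop-closure r₂e^{iθ₂}+r₃e^{iθ₃}=r₁+r₄e^{iθ₄} gives r₂ω₂e^{iθ₂}+r₃ω₃e^{iθ₃}=r₄ω₄e^{iθ₄}.
Eliminating the other unknown: ω₄ = r₂ω₂ sin(θ₂−θ₃) / [r₄ sin(θ₄−θ₃)].
Numerator sine = -0.50754; denominator sine = -0.99985.
Result = 0.0552·4.273·(-0.50754) / (0.1412·(-0.99985)) = +0.84787 rad/s; magnitude 0.84787 rad/s.

0.848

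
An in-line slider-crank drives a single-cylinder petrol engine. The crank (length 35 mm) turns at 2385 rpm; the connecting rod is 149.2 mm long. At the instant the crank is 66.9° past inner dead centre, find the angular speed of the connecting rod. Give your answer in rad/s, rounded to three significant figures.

23.5

ω = 249.8 rad/s (converted from 2385 rpm).
The rod makes angle φ with the slider axis where L sinφ = r sinθ; differentiating, L cosφ·φ̇ = r ω cosθ.
L cosφ = √(L² − r² sin²θ) = 0.14569 m.
|ω_rod| = r ω |cosθ| / √(L² − r² sin²θ) = 0.035·249.8·0.39234/0.14569 = 23.541 rad/s.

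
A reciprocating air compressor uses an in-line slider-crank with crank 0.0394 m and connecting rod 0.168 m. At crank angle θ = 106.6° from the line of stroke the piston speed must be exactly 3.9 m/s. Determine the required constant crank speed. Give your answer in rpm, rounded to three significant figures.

1060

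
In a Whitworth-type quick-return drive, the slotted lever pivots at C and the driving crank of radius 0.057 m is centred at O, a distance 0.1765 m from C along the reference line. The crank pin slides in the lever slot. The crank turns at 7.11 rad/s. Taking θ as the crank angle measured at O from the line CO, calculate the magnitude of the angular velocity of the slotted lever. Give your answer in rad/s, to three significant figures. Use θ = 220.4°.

ω = 7.11 rad/s
Crank pin A relative to C: A = (d + r cosθ, r sinθ); lever angle φ = atan2(r sinθ, d + r cosθ).
Differentiating tanφ: φ̇ = rω(d cosθ + r)/(d² + r² + 2dr cosθ).
d² + r² + 2dr cosθ = |CA|² = 0.0190783 m²;  d cosθ + r = -0.077412 m.
|ω_lever| = |0.057·7.11·-0.077412| / 0.0190783 = 1.6444 rad/s.

1.64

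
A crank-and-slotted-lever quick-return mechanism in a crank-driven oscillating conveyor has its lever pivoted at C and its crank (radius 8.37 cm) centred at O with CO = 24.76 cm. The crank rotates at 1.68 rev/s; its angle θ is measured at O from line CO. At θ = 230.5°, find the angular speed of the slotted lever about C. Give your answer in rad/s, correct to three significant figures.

ω = 10.56 rad/s (from 1.68 rev/s).
Crank pin A relative to C: A = (d + r cosθ, r sinθ); lever angle φ = atan2(r sinθ, d + r cosθ).
Differentiating tanφ: φ̇ = rω(d cosθ + r)/(d² + r² + 2dr cosθ).
d² + r² + 2dr cosθ = |CA|² = 0.0419471 m²;  d cosθ + r = -0.073793 m.
|ω_lever| = |0.0837·10.56·-0.073793| / 0.0419471 = 1.5543 rad/s.

1.55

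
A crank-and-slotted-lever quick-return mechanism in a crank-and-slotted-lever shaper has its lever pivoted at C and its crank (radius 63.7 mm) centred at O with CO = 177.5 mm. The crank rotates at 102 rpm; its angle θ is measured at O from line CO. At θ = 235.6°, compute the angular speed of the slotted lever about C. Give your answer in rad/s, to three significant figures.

1.09

ω = 10.68 rad/s (from 102 rpm).
Crank pin A relative to C: A = (d + r cosθ, r sinθ); lever angle φ = atan2(r sinθ, d + r cosθ).
Differentiating tanφ: φ̇ = rω(d cosθ + r)/(d² + r² + 2dr cosθ).
d² + r² + 2dr cosθ = |CA|² = 0.0227881 m²;  d cosθ + r = -0.036582 m.
|ω_lever| = |0.0637·10.68·-0.036582| / 0.0227881 = 1.0923 rad/s.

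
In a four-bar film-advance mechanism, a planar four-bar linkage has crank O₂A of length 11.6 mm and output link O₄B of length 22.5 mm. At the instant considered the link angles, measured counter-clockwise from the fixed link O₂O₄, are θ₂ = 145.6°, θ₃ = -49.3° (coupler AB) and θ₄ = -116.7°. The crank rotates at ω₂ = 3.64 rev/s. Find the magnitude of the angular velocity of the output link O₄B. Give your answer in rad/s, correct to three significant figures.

3.28

ω₂ = 22.87 rad/s (from 3.64 rev/s).
Differentiating the loop-closure r₂e^{iθ₂}+r₃e^{iθ₃}=r₁+r₄e^{iθ₄} gives r₂ω₂e^{iθ₂}+r₃ω₃e^{iθ₃}=r₄ω₄e^{iθ₄}.
Eliminating the other unknown: ω₄ = r₂ω₂ sin(θ₂−θ₃) / [r₄ sin(θ₄−θ₃)].
Numerator sine = -0.25713; denominator sine = -0.92321.
Result = 0.0116·22.87·(-0.25713) / (0.0225·(-0.92321)) = +3.2841 rad/s; magnitude 3.2841 rad/s.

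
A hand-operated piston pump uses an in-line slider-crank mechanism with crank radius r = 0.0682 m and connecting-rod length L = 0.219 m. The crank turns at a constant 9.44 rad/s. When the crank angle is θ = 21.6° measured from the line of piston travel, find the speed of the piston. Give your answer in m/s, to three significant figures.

ω = 9.44 rad/s
For an in-line slider-crank, x = r cosθ + √(L² − r² sin²θ), so v = −rω sinθ·[1 + r cosθ/√(L² − r² sin²θ)].
With r = 0.0682 m, L = 0.219 m, θ = 21.6°: √(L² − r² sin²θ) = 0.21756 m.
v = −0.0682·9.44·0.36812·[1 + 0.0682·0.92978/0.21756] = -0.30608 m/s.
|v| = 0.30608 m/s.

0.306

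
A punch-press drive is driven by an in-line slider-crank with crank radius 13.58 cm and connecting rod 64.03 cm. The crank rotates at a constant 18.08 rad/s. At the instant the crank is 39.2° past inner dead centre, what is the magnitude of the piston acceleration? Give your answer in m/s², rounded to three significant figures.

36.4

ω = 18.08 rad/s
x(θ) = r cosθ + √(L² − r² sin²θ); with ω constant, a = ω²·d²x/dθ².
d²x/dθ² = −r cosθ − r²(cos2θ)/√u − r⁴ sin²2θ/(4u^{3/2}),  u = L² − r² sin²θ = 0.402617 m².
Substituting r = 0.1358 m, L = 0.6403 m, θ = 39.2°: d²x/dθ² = -0.1114 m.
a = ω²·d²x/dθ² = (18.08)²·(-0.1114) = -36.415 m/s²;  |a| = 36.415 m/s².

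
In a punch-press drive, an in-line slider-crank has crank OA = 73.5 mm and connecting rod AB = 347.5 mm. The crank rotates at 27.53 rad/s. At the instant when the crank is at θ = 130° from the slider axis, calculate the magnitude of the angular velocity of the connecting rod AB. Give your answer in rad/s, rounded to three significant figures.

3.79

ω = 27.53 rad/s
The rod makes angle φ with the slider axis where L sinφ = r sinθ; differentiating, L cosφ·φ̇ = r ω cosθ.
L cosφ = √(L² − r² sin²θ) = 0.34291 m.
|ω_rod| = r ω |cosθ| / √(L² − r² sin²θ) = 0.0735·27.53·0.64279/0.34291 = 3.793 rad/s.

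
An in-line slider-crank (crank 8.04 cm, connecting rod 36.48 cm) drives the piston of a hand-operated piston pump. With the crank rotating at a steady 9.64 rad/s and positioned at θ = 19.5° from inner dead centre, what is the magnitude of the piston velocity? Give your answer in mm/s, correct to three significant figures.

313

ω = 9.64 rad/s
For an in-line slider-crank, x = r cosθ + √(L² − r² sin²θ), so v = −rω sinθ·[1 + r cosθ/√(L² − r² sin²θ)].
With r = 0.0804 m, L = 0.3648 m, θ = 19.5°: √(L² − r² sin²θ) = 0.36381 m.
v = −0.0804·9.64·0.33381·[1 + 0.0804·0.94264/0.36381] = -0.31261 m/s.
|v| = 0.31261 m/s = 312.61 mm/s.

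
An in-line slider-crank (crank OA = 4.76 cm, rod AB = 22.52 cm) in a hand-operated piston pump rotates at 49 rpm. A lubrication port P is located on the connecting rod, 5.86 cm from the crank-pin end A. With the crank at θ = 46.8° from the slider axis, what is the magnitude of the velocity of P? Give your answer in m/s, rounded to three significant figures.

ω = 5.131 rad/s.  Crank-pin speed |V_A| = rω = 0.24425 m/s, perpendicular to OA.
Rod angle: sinφ = −(r/L) sinθ ⇒ φ = -8.863°; ω_rod = −rω cosθ/√(L²−r²sin²θ) = -0.75142 rad/s.
V_P = V_A + ω_rod × AP, with AP = 0.0586 m along the rod.
Components: V_Px = −rω sinθ − a·ω_rod·sinφ = -0.18483 m/s;  V_Py = rω cosθ + a·ω_rod·cosφ = +0.12369 m/s.
|V_P| = √(V_Px² + V_Py²) = 0.2224 m/s.

0.222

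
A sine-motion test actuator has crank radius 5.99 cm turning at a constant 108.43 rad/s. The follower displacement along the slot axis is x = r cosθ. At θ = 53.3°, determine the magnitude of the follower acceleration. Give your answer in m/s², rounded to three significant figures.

ω = 108.4 rad/s
x = r cosθ ⇒ ẍ = −rω² cosθ (ω constant).
|a| = rω²|cosθ| = 0.0599·(108.4)²·|cos 53.3°| = 420.88 m/s².

421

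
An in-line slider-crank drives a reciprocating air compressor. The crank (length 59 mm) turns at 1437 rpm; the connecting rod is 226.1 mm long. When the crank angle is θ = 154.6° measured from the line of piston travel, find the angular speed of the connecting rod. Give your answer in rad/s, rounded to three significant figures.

35.7

ω = 150.5 rad/s (converted from 1437 rpm).
The rod makes angle φ with the slider axis where L sinφ = r sinθ; differentiating, L cosφ·φ̇ = r ω cosθ.
L cosφ = √(L² − r² sin²θ) = 0.22468 m.
|ω_rod| = r ω |cosθ| / √(L² − r² sin²θ) = 0.059·150.5·0.90334/0.22468 = 35.696 rad/s.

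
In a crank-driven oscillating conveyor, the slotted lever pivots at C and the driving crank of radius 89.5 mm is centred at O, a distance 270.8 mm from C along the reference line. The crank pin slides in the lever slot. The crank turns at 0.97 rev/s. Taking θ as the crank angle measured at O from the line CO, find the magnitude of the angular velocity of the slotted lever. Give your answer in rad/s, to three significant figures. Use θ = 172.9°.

ω = 6.095 rad/s (from 0.97 rev/s).
Crank pin A relative to C: A = (d + r cosθ, r sinθ); lever angle φ = atan2(r sinθ, d + r cosθ).
Differentiating tanφ: φ̇ = rω(d cosθ + r)/(d² + r² + 2dr cosθ).
d² + r² + 2dr cosθ = |CA|² = 0.0332414 m²;  d cosθ + r = -0.17922 m.
|ω_lever| = |0.0895·6.095·-0.17922| / 0.0332414 = 2.941 rad/s.

2.94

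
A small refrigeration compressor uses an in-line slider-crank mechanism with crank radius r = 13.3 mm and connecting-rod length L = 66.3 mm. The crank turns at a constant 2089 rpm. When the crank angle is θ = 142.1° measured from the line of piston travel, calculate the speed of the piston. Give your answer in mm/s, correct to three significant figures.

1500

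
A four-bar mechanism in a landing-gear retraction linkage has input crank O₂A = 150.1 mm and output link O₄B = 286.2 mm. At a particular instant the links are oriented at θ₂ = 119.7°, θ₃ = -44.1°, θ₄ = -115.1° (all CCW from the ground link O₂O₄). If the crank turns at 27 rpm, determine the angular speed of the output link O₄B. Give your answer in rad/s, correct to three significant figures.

ω₂ = 2.827 rad/s (from 27 rpm).
Differentiating the loop-closure r₂e^{iθ₂}+r₃e^{iθ₃}=r₁+r₄e^{iθ₄} gives r₂ω₂e^{iθ₂}+r₃ω₃e^{iθ₃}=r₄ω₄e^{iθ₄}.
Eliminating the other unknown: ω₄ = r₂ω₂ sin(θ₂−θ₃) / [r₄ sin(θ₄−θ₃)].
Numerator sine = +0.27899; denominator sine = -0.94552.
Result = 0.1501·2.827·(+0.27899) / (0.2862·(-0.94552)) = -0.43755 rad/s; magnitude 0.43755 rad/s.

0.438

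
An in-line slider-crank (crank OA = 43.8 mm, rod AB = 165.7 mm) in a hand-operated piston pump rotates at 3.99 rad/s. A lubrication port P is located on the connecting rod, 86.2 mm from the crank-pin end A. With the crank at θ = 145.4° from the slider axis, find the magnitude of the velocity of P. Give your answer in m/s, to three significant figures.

0.112

ω = 3.99 rad/s.  Crank-pin speed |V_A| = rω = 0.17476 m/s, perpendicular to OA.
Rod angle: sinφ = −(r/L) sinθ ⇒ φ = -8.633°; ω_rod = −rω cosθ/√(L²−r²sin²θ) = +0.8781 rad/s.
V_P = V_A + ω_rod × AP, with AP = 0.0862 m along the rod.
Components: V_Px = −rω sinθ − a·ω_rod·sinφ = -0.087876 m/s;  V_Py = rω cosθ + a·ω_rod·cosφ = -0.069018 m/s.
|V_P| = √(V_Px² + V_Py²) = 0.11174 m/s.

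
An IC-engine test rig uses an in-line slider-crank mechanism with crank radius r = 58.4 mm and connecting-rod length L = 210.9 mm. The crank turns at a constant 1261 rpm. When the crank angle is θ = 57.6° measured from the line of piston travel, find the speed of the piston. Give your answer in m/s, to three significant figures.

ω = 2π·1261/60 = 132.1 rad/s
For an in-line slider-crank, x = r cosθ + √(L² − r² sin²θ), so v = −rω sinθ·[1 + r cosθ/√(L² − r² sin²θ)].
With r = 0.0584 m, L = 0.2109 m, θ = 57.6°: √(L² − r² sin²θ) = 0.20505 m.
v = −0.0584·132.1·0.84433·[1 + 0.0584·0.53583/0.20505] = -7.505 m/s.
|v| = 7.505 m/s.

7.50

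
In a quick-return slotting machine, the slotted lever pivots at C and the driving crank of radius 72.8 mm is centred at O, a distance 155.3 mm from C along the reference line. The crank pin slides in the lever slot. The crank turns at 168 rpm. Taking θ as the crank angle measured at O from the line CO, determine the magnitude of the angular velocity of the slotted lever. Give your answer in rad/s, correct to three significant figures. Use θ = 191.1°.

ω = 17.59 rad/s (from 168 rpm).
Crank pin A relative to C: A = (d + r cosθ, r sinθ); lever angle φ = atan2(r sinθ, d + r cosθ).
Differentiating tanφ: φ̇ = rω(d cosθ + r)/(d² + r² + 2dr cosθ).
d² + r² + 2dr cosθ = |CA|² = 0.00722925 m²;  d cosθ + r = -0.079595 m.
|ω_lever| = |0.0728·17.59·-0.079595| / 0.00722925 = 14.101 rad/s.

14.1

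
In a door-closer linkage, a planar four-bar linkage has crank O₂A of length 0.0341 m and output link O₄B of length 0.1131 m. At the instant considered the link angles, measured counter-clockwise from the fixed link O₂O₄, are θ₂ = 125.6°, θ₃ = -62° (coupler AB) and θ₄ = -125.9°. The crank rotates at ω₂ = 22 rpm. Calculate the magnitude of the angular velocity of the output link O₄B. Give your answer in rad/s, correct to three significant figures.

ω₂ = 2.304 rad/s (from 22 rpm).
Differentiating the loop-closure r₂e^{iθ₂}+r₃e^{iθ₃}=r₁+r₄e^{iθ₄} gives r₂ω₂e^{iθ₂}+r₃ω₃e^{iθ₃}=r₄ω₄e^{iθ₄}.
Eliminating the other unknown: ω₄ = r₂ω₂ sin(θ₂−θ₃) / [r₄ sin(θ₄−θ₃)].
Numerator sine = -0.13226; denominator sine = -0.89803.
Result = 0.0341·2.304·(-0.13226) / (0.1131·(-0.89803)) = +0.1023 rad/s; magnitude 0.1023 rad/s.

0.102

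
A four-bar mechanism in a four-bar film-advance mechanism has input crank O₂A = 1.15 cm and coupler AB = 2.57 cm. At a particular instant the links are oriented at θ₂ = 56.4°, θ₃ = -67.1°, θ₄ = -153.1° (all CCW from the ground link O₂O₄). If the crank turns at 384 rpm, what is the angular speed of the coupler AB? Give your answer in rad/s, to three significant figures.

ω₂ = 40.21 rad/s (from 384 rpm).
Differentiating the loop-closure r₂e^{iθ₂}+r₃e^{iθ₃}=r₁+r₄e^{iθ₄} gives r₂ω₂e^{iθ₂}+r₃ω₃e^{iθ₃}=r₄ω₄e^{iθ₄}.
Eliminating the other unknown: ω₃ = r₂ω₂ sin(θ₄−θ₂) / [r₃ sin(θ₃−θ₄)].
Numerator sine = +0.49242; denominator sine = +0.99756.
Result = 0.0115·40.21·(+0.49242) / (0.0257·(+0.99756)) = +8.8822 rad/s; magnitude 8.8822 rad/s.

8.88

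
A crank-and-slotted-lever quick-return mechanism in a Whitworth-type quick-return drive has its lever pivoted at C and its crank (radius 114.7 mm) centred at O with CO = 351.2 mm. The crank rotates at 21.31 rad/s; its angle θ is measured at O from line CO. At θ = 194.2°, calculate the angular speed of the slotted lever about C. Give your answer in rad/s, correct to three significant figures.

ω = 21.31 rad/s
Crank pin A relative to C: A = (d + r cosθ, r sinθ); lever angle φ = atan2(r sinθ, d + r cosθ).
Differentiating tanφ: φ̇ = rω(d cosθ + r)/(d² + r² + 2dr cosθ).
d² + r² + 2dr cosθ = |CA|² = 0.0583939 m²;  d cosθ + r = -0.22577 m.
|ω_lever| = |0.1147·21.31·-0.22577| / 0.0583939 = 9.4503 rad/s.

9.45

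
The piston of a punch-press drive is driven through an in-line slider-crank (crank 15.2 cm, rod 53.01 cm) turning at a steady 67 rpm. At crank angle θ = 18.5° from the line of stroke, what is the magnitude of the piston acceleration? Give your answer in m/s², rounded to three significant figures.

ω = 2π·67/60 = 7.016 rad/s
x(θ) = r cosθ + √(L² − r² sin²θ); with ω constant, a = ω²·d²x/dθ².
d²x/dθ² = −r cosθ − r²(cos2θ)/√u − r⁴ sin²2θ/(4u^{3/2}),  u = L² − r² sin²θ = 0.27868 m².
Substituting r = 0.152 m, L = 0.5301 m, θ = 18.5°: d²x/dθ² = -0.17943 m.
a = ω²·d²x/dθ² = (7.016)²·(-0.17943) = -8.8327 m/s²;  |a| = 8.8327 m/s².

8.83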